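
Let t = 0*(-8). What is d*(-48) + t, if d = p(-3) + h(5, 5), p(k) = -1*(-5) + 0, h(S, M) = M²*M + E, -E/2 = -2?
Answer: -6432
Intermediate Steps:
t = 0
E = 4 (E = -2*(-2) = 4)
h(S, M) = 4 + M³ (h(S, M) = M²*M + 4 = M³ + 4 = 4 + M³)
p(k) = 5 (p(k) = 5 + 0 = 5)
d = 134 (d = 5 + (4 + 5³) = 5 + (4 + 125) = 5 + 129 = 134)
d*(-48) + t = 134*(-48) + 0 = -6432 + 0 = -6432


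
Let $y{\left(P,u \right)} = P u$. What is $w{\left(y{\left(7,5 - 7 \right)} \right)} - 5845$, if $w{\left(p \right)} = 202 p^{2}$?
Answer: $33747$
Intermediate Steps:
$w{\left(y{\left(7,5 - 7 \right)} \right)} - 5845 = 202 \left(7 \left(5 - 7\right)\right)^{2} - 5845 = 202 \left(7 \left(-2\right)\right)^{2} - 5845 = 202 \left(-14\right)^{2} - 5845 = 202 \cdot 196 - 5845 = 39592 - 5845 = 33747$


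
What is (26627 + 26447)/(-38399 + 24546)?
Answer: -7582/1979 ≈ -3.8312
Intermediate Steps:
(26627 + 26447)/(-38399 + 24546) = 53074/(-13853) = 53074*(-1/13853) = -7582/1979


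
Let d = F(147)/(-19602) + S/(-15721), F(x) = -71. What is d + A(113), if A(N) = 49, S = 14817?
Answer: 14810662415/308163042 ≈ 48.061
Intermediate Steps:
d = -289326643/308163042 (d = -71/(-19602) + 14817/(-15721) = -71*(-1/19602) + 14817*(-1/15721) = 71/19602 - 14817/15721 = -289326643/308163042 ≈ -0.93888)
d + A(113) = -289326643/308163042 + 49 = 14810662415/308163042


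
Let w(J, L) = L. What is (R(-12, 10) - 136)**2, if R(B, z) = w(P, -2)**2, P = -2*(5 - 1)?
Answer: 17424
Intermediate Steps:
P = -8 (P = -2*4 = -8)
R(B, z) = 4 (R(B, z) = (-2)**2 = 4)
(R(-12, 10) - 136)**2 = (4 - 136)**2 = (-132)**2 = 17424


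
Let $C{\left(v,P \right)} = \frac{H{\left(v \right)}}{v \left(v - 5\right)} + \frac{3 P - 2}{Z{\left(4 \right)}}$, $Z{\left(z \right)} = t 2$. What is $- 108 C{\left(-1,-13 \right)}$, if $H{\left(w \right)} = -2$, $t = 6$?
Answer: $405$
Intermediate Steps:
$Z{\left(z \right)} = 12$ ($Z{\left(z \right)} = 6 \cdot 2 = 12$)
$C{\left(v,P \right)} = - \frac{1}{6} + \frac{P}{4} - \frac{2}{v \left(-5 + v\right)}$ ($C{\left(v,P \right)} = - \frac{2}{v \left(v - 5\right)} + \frac{3 P - 2}{12} = - \frac{2}{v \left(-5 + v\right)} + \left(-2 + 3 P\right) \frac{1}{12} = - 2 \frac{1}{v \left(-5 + v\right)} + \left(- \frac{1}{6} + \frac{P}{4}\right) = - \frac{2}{v \left(-5 + v\right)} + \left(- \frac{1}{6} + \frac{P}{4}\right) = - \frac{1}{6} + \frac{P}{4} - \frac{2}{v \left(-5 + v\right)}$)
$- 108 C{\left(-1,-13 \right)} = - 108 \frac{-24 - 2 \left(-1\right)^{2} + 10 \left(-1\right) - \left(-195\right) \left(-1\right) + 3 \left(-13\right) \left(-1\right)^{2}}{12 \left(-1\right) \left(-5 - 1\right)} = - 108 \cdot \frac{1}{12} \left(-1\right) \frac{1}{-6} \left(-24 - 2 - 10 - 195 + 3 \left(-13\right) 1\right) = - 108 \cdot \frac{1}{12} \left(-1\right) \left(- \frac{1}{6}\right) \left(-24 - 2 - 10 - 195 - 39\right) = - 108 \cdot \frac{1}{12} \left(-1\right) \left(- \frac{1}{6}\right) \left(-270\right) = \left(-108\right) \left(- \frac{15}{4}\right) = 405$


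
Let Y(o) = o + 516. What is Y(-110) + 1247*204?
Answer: 254794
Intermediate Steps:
Y(o) = 516 + o
Y(-110) + 1247*204 = (516 - 110) + 1247*204 = 406 + 254388 = 254794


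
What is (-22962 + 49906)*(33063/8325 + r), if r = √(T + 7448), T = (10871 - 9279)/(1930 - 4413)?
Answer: 296949824/2775 + 107776*√2869694971/2483 ≈ 2.4322e+6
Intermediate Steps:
T = -1592/2483 (T = 1592/(-2483) = 1592*(-1/2483) = -1592/2483 ≈ -0.64116)
r = 4*√2869694971/2483 (r = √(-1592/2483 + 7448) = √(18491792/2483) = 4*√2869694971/2483 ≈ 86.298)
(-22962 + 49906)*(33063/8325 + r) = (-22962 + 49906)*(33063/8325 + 4*√2869694971/2483) = 26944*(33063*(1/8325) + 4*√2869694971/2483) = 26944*(11021/2775 + 4*√2869694971/2483) = 296949824/2775 + 107776*√2869694971/2483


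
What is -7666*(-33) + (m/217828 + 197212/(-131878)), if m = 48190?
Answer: 1816797954498909/7181680246 ≈ 2.5298e+5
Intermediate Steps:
-7666*(-33) + (m/217828 + 197212/(-131878)) = -7666*(-33) + (48190/217828 + 197212/(-131878)) = 252978 + (48190*(1/217828) + 197212*(-1/131878)) = 252978 + (24095/108914 - 98606/65939) = 252978 - 9150773679/7181680246 = 1816797954498909/7181680246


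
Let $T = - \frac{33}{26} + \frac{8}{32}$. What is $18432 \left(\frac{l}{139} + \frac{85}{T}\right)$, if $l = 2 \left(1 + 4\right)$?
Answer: $- \frac{11314483200}{7367} \approx -1.5358 \cdot 10^{6}$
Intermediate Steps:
$l = 10$ ($l = 2 \cdot 5 = 10$)
$T = - \frac{53}{52}$ ($T = \left(-33\right) \frac{1}{26} + 8 \cdot \frac{1}{32} = - \frac{33}{26} + \frac{1}{4} = - \frac{53}{52} \approx -1.0192$)
$18432 \left(\frac{l}{139} + \frac{85}{T}\right) = 18432 \left(\frac{10}{139} + \frac{85}{- \frac{53}{52}}\right) = 18432 \left(10 \cdot \frac{1}{139} + 85 \left(- \frac{52}{53}\right)\right) = 18432 \left(\frac{10}{139} - \frac{4420}{53}\right) = 18432 \left(- \frac{613850}{7367}\right) = - \frac{11314483200}{7367}$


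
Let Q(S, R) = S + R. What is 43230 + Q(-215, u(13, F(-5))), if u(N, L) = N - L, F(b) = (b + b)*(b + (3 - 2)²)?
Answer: 42988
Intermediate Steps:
F(b) = 2*b*(1 + b) (F(b) = (2*b)*(b + 1²) = (2*b)*(b + 1) = (2*b)*(1 + b) = 2*b*(1 + b))
Q(S, R) = R + S
43230 + Q(-215, u(13, F(-5))) = 43230 + ((13 - 2*(-5)*(1 - 5)) - 215) = 43230 + ((13 - 2*(-5)*(-4)) - 215) = 43230 + ((13 - 1*40) - 215) = 43230 + ((13 - 40) - 215) = 43230 + (-27 - 215) = 43230 - 242 = 42988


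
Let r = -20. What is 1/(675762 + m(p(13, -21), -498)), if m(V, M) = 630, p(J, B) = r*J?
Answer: 1/676392 ≈ 1.4784e-6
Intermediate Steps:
p(J, B) = -20*J
1/(675762 + m(p(13, -21), -498)) = 1/(675762 + 630) = 1/676392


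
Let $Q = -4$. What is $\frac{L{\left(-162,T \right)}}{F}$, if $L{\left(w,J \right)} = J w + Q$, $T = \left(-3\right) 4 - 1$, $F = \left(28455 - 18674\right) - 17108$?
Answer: $- \frac{2102}{7327} \approx -0.28688$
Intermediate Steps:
$F = -7327$ ($F = 9781 - 17108 = -7327$)
$T = -13$ ($T = -12 - 1 = -13$)
$L{\left(w,J \right)} = -4 + J w$ ($L{\left(w,J \right)} = J w - 4 = -4 + J w$)
$\frac{L{\left(-162,T \right)}}{F} = \frac{-4 - -2106}{-7327} = \left(-4 + 2106\right) \left(- \frac{1}{7327}\right) = 2102 \left(- \frac{1}{7327}\right) = - \frac{2102}{7327}$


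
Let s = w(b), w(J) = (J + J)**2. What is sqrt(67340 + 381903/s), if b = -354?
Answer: sqrt(33755499663)/708 ≈ 259.50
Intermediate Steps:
w(J) = 4*J**2 (w(J) = (2*J)**2 = 4*J**2)
s = 501264 (s = 4*(-354)**2 = 4*125316 = 501264)
sqrt(67340 + 381903/s) = sqrt(67340 + 381903/501264) = sqrt(67340 + 381903*(1/501264)) = sqrt(67340 + 127301/167088) = sqrt(11251833221/167088) = sqrt(33755499663)/708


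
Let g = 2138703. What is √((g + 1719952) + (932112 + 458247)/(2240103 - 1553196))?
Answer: 2*√5619362541551317/76323 ≈ 1964.3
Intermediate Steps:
√((g + 1719952) + (932112 + 458247)/(2240103 - 1553196)) = √((2138703 + 1719952) + (932112 + 458247)/(2240103 - 1553196)) = √(3858655 + 1390359/686907) = √(3858655 + 1390359*(1/686907)) = √(3858655 + 463453/228969) = √(883512840148/228969) = 2*√5619362541551317/76323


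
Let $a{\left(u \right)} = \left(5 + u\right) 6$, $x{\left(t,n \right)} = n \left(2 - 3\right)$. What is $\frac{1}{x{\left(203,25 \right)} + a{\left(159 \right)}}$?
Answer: $\frac{1}{959} \approx 0.0010428$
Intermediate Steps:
$x{\left(t,n \right)} = - n$ ($x{\left(t,n \right)} = n \left(-1\right) = - n$)
$a{\left(u \right)} = 30 + 6 u$
$\frac{1}{x{\left(203,25 \right)} + a{\left(159 \right)}} = \frac{1}{\left(-1\right) 25 + \left(30 + 6 \cdot 159\right)} = \frac{1}{-25 + \left(30 + 954\right)} = \frac{1}{-25 + 984} = \frac{1}{959}$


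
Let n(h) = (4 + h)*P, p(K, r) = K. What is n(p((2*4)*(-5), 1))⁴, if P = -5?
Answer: 1049760000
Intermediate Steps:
n(h) = -20 - 5*h (n(h) = (4 + h)*(-5) = -20 - 5*h)
n(p((2*4)*(-5), 1))⁴ = (-20 - 5*2*4*(-5))⁴ = (-20 - 40*(-5))⁴ = (-20 - 5*(-40))⁴ = (-20 + 200)⁴ = 180⁴ = 1049760000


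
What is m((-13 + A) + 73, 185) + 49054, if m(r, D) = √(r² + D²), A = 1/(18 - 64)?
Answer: 49054 + √80032181/46 ≈ 49249.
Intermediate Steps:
A = -1/46 (A = 1/(-46) = -1/46 ≈ -0.021739)
m(r, D) = √(D² + r²)
m((-13 + A) + 73, 185) + 49054 = √(185² + ((-13 - 1/46) + 73)²) + 49054 = √(34225 + (-599/46 + 73)²) + 49054 = √(34225 + (2759/46)²) + 49054 = √(34225 + 7612081/2116) + 49054 = √(80032181/2116) + 49054 = √80032181/46 + 49054 = 49054 + √80032181/46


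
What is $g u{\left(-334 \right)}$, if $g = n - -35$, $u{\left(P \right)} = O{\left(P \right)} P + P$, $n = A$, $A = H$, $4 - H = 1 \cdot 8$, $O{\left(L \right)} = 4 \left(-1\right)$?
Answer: $31062$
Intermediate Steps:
$O{\left(L \right)} = -4$
$H = -4$ ($H = 4 - 1 \cdot 8 = 4 - 8 = -4$)
$A = -4$
$n = -4$
$u{\left(P \right)} = - 3 P$ ($u{\left(P \right)} = - 4 P + P = - 3 P$)
$g = 31$ ($g = -4 - -35 = -4 + 35 = 31$)
$g u{\left(-334 \right)} = 31 \left(\left(-3\right) \left(-334\right)\right) = 31 \cdot 1002 = 31062$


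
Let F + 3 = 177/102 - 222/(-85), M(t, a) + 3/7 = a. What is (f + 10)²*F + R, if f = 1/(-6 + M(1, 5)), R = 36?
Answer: 2592621/17000 ≈ 152.51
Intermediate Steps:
M(t, a) = -3/7 + a
F = 229/170 (F = -3 + (177/102 - 222/(-85)) = -3 + (177*(1/102) - 222*(-1/85)) = -3 + (59/34 + 222/85) = -3 + 739/170 = 229/170 ≈ 1.3471)
f = -7/10 (f = 1/(-6 + (-3/7 + 5)) = 1/(-6 + 32/7) = 1/(-10/7) = -7/10 ≈ -0.70000)
(f + 10)²*F + R = (-7/10 + 10)²*(229/170) + 36 = (93/10)²*(229/170) + 36 = (8649/100)*(229/170) + 36 = 1980621/17000 + 36 = 2592621/17000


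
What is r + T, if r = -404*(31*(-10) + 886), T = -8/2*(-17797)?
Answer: -161516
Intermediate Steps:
T = 71188 (T = -8*½*(-17797) = -4*(-17797) = 71188)
r = -232704 (r = -404*(-310 + 886) = -404*576 = -232704)
r + T = -232704 + 71188 = -161516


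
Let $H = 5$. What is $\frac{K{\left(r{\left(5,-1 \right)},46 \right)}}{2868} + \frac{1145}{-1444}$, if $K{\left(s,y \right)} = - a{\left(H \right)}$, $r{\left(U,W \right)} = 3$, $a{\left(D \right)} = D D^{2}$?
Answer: $- \frac{433045}{517674} \approx -0.83652$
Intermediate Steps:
$a{\left(D \right)} = D^{3}$
$K{\left(s,y \right)} = -125$ ($K{\left(s,y \right)} = - 5^{3} = \left(-1\right) 125 = -125$)
$\frac{K{\left(r{\left(5,-1 \right)},46 \right)}}{2868} + \frac{1145}{-1444} = - \frac{125}{2868} + \frac{1145}{-1444} = \left(-125\right) \frac{1}{2868} + 1145 \left(- \frac{1}{1444}\right) = - \frac{125}{2868} - \frac{1145}{1444} = - \frac{433045}{517674}$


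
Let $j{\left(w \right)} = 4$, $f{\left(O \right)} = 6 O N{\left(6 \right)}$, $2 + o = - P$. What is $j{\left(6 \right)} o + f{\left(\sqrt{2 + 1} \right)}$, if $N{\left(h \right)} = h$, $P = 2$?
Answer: $-16 + 36 \sqrt{3} \approx 46.354$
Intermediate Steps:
$o = -4$ ($o = -2 - 2 = -4$)
$f{\left(O \right)} = 36 O$ ($f{\left(O \right)} = 6 O 6 = 36 O$)
$j{\left(6 \right)} o + f{\left(\sqrt{2 + 1} \right)} = 4 \left(-4\right) + 36 \sqrt{2 + 1} = -16 + 36 \sqrt{3}$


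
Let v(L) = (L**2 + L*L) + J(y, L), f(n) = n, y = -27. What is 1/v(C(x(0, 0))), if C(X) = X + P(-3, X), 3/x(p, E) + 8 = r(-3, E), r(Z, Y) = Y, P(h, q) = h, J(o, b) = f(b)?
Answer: 32/621 ≈ 0.051530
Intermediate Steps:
J(o, b) = b
x(p, E) = 3/(-8 + E)
C(X) = -3 + X (C(X) = X - 3 = -3 + X)
v(L) = L + 2*L**2 (v(L) = (L**2 + L*L) + L = (L**2 + L**2) + L = 2*L**2 + L = L + 2*L**2)
1/v(C(x(0, 0))) = 1/((-3 + 3/(-8 + 0))*(1 + 2*(-3 + 3/(-8 + 0)))) = 1/((-3 + 3/(-8))*(1 + 2*(-3 + 3/(-8)))) = 1/((-3 + 3*(-1/8))*(1 + 2*(-3 + 3*(-1/8)))) = 1/((-3 - 3/8)*(1 + 2*(-3 - 3/8))) = 1/(-27*(1 + 2*(-27/8))/8) = 1/(-27*(1 - 27/4)/8) = 1/(-27/8*(-23/4)) = 1/(621/32) = 32/621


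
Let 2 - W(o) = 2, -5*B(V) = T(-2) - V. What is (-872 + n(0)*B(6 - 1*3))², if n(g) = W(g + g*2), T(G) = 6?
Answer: 760384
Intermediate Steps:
B(V) = -6/5 + V/5 (B(V) = -(6 - V)/5 = -6/5 + V/5)
W(o) = 0 (W(o) = 2 - 1*2 = 2 - 2 = 0)
n(g) = 0
(-872 + n(0)*B(6 - 1*3))² = (-872 + 0*(-6/5 + (6 - 1*3)/5))² = (-872 + 0*(-6/5 + (6 - 3)/5))² = (-872 + 0*(-6/5 + (⅕)*3))² = (-872 + 0*(-6/5 + ⅗))² = (-872 + 0*(-⅗))² = (-872 + 0)² = (-872)² = 760384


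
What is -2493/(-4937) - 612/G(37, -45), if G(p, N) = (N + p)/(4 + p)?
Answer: 30974787/9874 ≈ 3137.0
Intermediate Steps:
G(p, N) = (N + p)/(4 + p)
-2493/(-4937) - 612/G(37, -45) = -2493/(-4937) - 612*(4 + 37)/(-45 + 37) = -2493*(-1/4937) - 612/(-8/41) = 2493/4937 - 612/((1/41)*(-8)) = 2493/4937 - 612/(-8/41) = 2493/4937 - 612*(-41/8) = 2493/4937 + 6273/2 = 30974787/9874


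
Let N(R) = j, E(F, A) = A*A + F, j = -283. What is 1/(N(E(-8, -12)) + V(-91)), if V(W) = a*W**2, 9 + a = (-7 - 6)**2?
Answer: 1/1324677 ≈ 7.5490e-7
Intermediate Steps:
a = 160 (a = -9 + (-7 - 6)**2 = -9 + (-13)**2 = -9 + 169 = 160)
E(F, A) = F + A**2 (E(F, A) = A**2 + F = F + A**2)
N(R) = -283
V(W) = 160*W**2
1/(N(E(-8, -12)) + V(-91)) = 1/(-283 + 160*(-91)**2) = 1/(-283 + 160*8281) = 1/(-283 + 1324960) = 1/1324677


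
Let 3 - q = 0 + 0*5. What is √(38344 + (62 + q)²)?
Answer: √42569 ≈ 206.32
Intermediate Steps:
q = 3 (q = 3 - (0 + 0*5) = 3 - (0 + 0) = 3 - 1*0 = 3 + 0 = 3)
√(38344 + (62 + q)²) = √(38344 + (62 + 3)²) = √(38344 + 65²) = √(38344 + 4225) = √42569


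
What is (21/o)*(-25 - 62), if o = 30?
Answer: -609/10 ≈ -60.900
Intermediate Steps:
(21/o)*(-25 - 62) = (21/30)*(-25 - 62) = (21*(1/30))*(-87) = (7/10)*(-87) = -609/10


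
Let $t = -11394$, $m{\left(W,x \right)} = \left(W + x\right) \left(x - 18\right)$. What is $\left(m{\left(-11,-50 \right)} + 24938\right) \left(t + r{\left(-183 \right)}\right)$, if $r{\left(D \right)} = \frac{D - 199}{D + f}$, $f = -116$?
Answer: $- \frac{99079248464}{299} \approx -3.3137 \cdot 10^{8}$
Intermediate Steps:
$r{\left(D \right)} = \frac{-199 + D}{-116 + D}$ ($r{\left(D \right)} = \frac{D - 199}{D - 116} = \frac{-199 + D}{-116 + D}$)
$m{\left(W,x \right)} = \left(-18 + x\right) \left(W + x\right)$ ($m{\left(W,x \right)} = \left(W + x\right) \left(-18 + x\right) = \left(-18 + x\right) \left(W + x\right)$)
$\left(m{\left(-11,-50 \right)} + 24938\right) \left(t + r{\left(-183 \right)}\right) = \left(\left(\left(-50\right)^{2} - -198 - -900 - -550\right) + 24938\right) \left(-11394 + \frac{-199 - 183}{-116 - 183}\right) = \left(\left(2500 + 198 + 900 + 550\right) + 24938\right) \left(-11394 + \frac{1}{-299} \left(-382\right)\right) = \left(4148 + 24938\right) \left(-11394 - - \frac{382}{299}\right) = 29086 \left(-11394 + \frac{382}{299}\right) = 29086 \left(- \frac{3406424}{299}\right) = - \frac{99079248464}{299}$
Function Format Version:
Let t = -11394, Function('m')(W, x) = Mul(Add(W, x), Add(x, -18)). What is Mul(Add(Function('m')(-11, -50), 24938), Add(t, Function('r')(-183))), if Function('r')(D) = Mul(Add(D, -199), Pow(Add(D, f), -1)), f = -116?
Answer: Rational(-99079248464, 299) ≈ -3.3137e+8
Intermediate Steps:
Function('r')(D) = Mul(Pow(Add(-116, D), -1), Add(-199, D)) (Function('r')(D) = Mul(Add(D, -199), Pow(Add(D, -116), -1)) = Mul(Add(-199, D), Pow(Add(-116, D), -1)) = Mul(Pow(Add(-116, D), -1), Add(-199, D)))
Function('m')(W, x) = Mul(Add(-18, x), Add(W, x)) (Function('m')(W, x) = Mul(Add(W, x), Add(-18, x)) = Mul(Add(-18, x), Add(W, x)))
Mul(Add(Function('m')(-11, -50), 24938), Add(t, Function('r')(-183))) = Mul(Add(Add(Pow(-50, 2), Mul(-18, -11), Mul(-18, -50), Mul(-11, -50)), 24938), Add(-11394, Mul(Pow(Add(-116, -183), -1), Add(-199, -183)))) = Mul(Add(Add(2500, 198, 900, 550), 24938), Add(-11394, Mul(Pow(-299, -1), -382))) = Mul(Add(4148, 24938), Add(-11394, Mul(Rational(-1, 299), -382))) = Mul(29086, Add(-11394, Rational(382, 299))) = Mul(29086, Rational(-3406424, 299)) = Rational(-99079248464, 299)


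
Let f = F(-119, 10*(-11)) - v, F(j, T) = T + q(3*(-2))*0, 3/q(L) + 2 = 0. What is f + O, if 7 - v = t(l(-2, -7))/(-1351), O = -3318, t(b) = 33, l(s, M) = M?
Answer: -4640718/1351 ≈ -3435.0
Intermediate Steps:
q(L) = -3/2 (q(L) = 3/(-2 + 0) = 3/(-2) = 3*(-1/2) = -3/2)
F(j, T) = T (F(j, T) = T - 3/2*0 = T + 0 = T)
v = 9490/1351 (v = 7 - 33/(-1351) = 7 - 33*(-1)/1351 = 7 - 1*(-33/1351) = 7 + 33/1351 = 9490/1351 ≈ 7.0244)
f = -158100/1351 (f = 10*(-11) - 1*9490/1351 = -110 - 9490/1351 = -158100/1351 ≈ -117.02)
f + O = -158100/1351 - 3318 = -4640718/1351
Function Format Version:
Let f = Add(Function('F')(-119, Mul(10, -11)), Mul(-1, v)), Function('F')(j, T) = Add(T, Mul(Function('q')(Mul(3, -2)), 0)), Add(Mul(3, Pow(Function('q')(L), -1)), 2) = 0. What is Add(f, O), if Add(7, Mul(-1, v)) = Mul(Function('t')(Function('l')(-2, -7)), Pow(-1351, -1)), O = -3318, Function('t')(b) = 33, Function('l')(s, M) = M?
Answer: Rational(-4640718, 1351) ≈ -3435.0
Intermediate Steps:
Function('q')(L) = Rational(-3, 2) (Function('q')(L) = Mul(3, Pow(Add(-2, 0), -1)) = Mul(3, Pow(-2, -1)) = Mul(3, Rational(-1, 2)) = Rational(-3, 2))
Function('F')(j, T) = T (Function('F')(j, T) = Add(T, Mul(Rational(-3, 2), 0)) = Add(T, 0) = T)
v = Rational(9490, 1351) (v = Add(7, Mul(-1, Mul(33, Pow(-1351, -1)))) = Add(7, Mul(-1, Mul(33, Rational(-1, 1351)))) = Add(7, Mul(-1, Rational(-33, 1351))) = Add(7, Rational(33, 1351)) = Rational(9490, 1351) ≈ 7.0244)
f = Rational(-158100, 1351) (f = Add(Mul(10, -11), Mul(-1, Rational(9490, 1351))) = Add(-110, Rational(-9490, 1351)) = Rational(-158100, 1351) ≈ -117.02)
Add(f, O) = Add(Rational(-158100, 1351), -3318) = Rational(-4640718, 1351)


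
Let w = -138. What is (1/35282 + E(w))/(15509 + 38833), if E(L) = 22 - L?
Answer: 1881707/639098148 ≈ 0.0029443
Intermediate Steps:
(1/35282 + E(w))/(15509 + 38833) = (1/35282 + (22 - 1*(-138)))/(15509 + 38833) = (1/35282 + (22 + 138))/54342 = (1/35282 + 160)*(1/54342) = (5645121/35282)*(1/54342) = 1881707/639098148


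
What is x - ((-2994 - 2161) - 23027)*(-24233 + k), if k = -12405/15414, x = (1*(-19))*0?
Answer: -250645250757/367 ≈ -6.8296e+8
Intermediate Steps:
x = 0 (x = -19*0 = 0)
k = -4135/5138 (k = -12405*1/15414 = -4135/5138 ≈ -0.80479)
x - ((-2994 - 2161) - 23027)*(-24233 + k) = 0 - ((-2994 - 2161) - 23027)*(-24233 - 4135/5138) = 0 - (-5155 - 23027)*(-124513289)/5138 = 0 - (-28182)*(-124513289)/5138 = 0 - 1*250645250757/367 = 0 - 250645250757/367 = -250645250757/367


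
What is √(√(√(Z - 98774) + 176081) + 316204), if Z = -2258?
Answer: √(316204 + √(176081 + 2*I*√25258)) ≈ 562.69 + 0.e-4*I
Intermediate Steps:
√(√(√(Z - 98774) + 176081) + 316204) = √(√(√(-2258 - 98774) + 176081) + 316204) = √(√(√(-101032) + 176081) + 316204) = √(√(2*I*√25258 + 176081) + 316204) = √(√(176081 + 2*I*√25258) + 316204) = √(316204 + √(176081 + 2*I*√25258))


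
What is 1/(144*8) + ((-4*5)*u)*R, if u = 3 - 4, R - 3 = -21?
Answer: -414719/1152 ≈ -360.00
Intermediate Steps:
R = -18 (R = 3 - 21 = -18)
u = -1
1/(144*8) + ((-4*5)*u)*R = 1/(144*8) + (-4*5*(-1))*(-18) = (1/144)*(⅛) - 20*(-1)*(-18) = 1/1152 + 20*(-18) = 1/1152 - 360 = -414719/1152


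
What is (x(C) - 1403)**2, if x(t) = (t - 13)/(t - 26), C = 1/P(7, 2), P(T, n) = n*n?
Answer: 20868113764/10609 ≈ 1.9670e+6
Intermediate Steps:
P(T, n) = n**2
C = 1/4 (C = 1/(2**2) = 1/4 ≈ 0.25000)
x(t) = (-13 + t)/(-26 + t)
(x(C) - 1403)**2 = ((-13 + 1/4)/(-26 + 1/4) - 1403)**2 = (-51/4/(-103/4) - 1403)**2 = (-4/103*(-51/4) - 1403)**2 = (51/103 - 1403)**2 = (-144458/103)**2 = 20868113764/10609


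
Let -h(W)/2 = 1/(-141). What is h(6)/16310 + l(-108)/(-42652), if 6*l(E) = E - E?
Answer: 1/1149855 ≈ 8.6968e-7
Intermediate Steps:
h(W) = 2/141 (h(W) = -2/(-141) = -2*(-1/141) = 2/141)
l(E) = 0 (l(E) = (E - E)/6 = (1/6)*0 = 0)
h(6)/16310 + l(-108)/(-42652) = (2/141)/16310 + 0/(-42652) = (2/141)*(1/16310) + 0*(-1/42652) = 1/1149855 + 0 = 1/1149855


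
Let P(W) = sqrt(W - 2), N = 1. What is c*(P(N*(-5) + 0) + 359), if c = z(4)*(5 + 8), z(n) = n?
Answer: 18668 + 52*I*sqrt(7) ≈ 18668.0 + 137.58*I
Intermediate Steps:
P(W) = sqrt(-2 + W)
c = 52 (c = 4*(5 + 8) = 4*13 = 52)
c*(P(N*(-5) + 0) + 359) = 52*(sqrt(-2 + (1*(-5) + 0)) + 359) = 52*(sqrt(-2 + (-5 + 0)) + 359) = 52*(sqrt(-2 - 5) + 359) = 52*(sqrt(-7) + 359) = 52*(I*sqrt(7) + 359) = 52*(359 + I*sqrt(7)) = 18668 + 52*I*sqrt(7)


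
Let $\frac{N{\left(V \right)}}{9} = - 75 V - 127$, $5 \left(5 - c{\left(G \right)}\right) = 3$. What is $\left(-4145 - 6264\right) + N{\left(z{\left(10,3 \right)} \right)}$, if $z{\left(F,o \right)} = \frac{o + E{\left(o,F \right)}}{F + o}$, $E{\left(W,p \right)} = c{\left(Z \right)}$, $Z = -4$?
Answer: $- \frac{155171}{13} \approx -11936.0$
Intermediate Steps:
$c{\left(G \right)} = \frac{22}{5}$ ($c{\left(G \right)} = 5 - \frac{3}{5} = \frac{22}{5}$)
$E{\left(W,p \right)} = \frac{22}{5}$
$z{\left(F,o \right)} = \frac{\frac{22}{5} + o}{F + o}$ ($z{\left(F,o \right)} = \frac{o + \frac{22}{5}}{F + o} = \frac{\frac{22}{5} + o}{F + o}$)
$N{\left(V \right)} = -1143 - 675 V$ ($N{\left(V \right)} = 9 \left(- 75 V - 127\right) = 9 \left(-127 - 75 V\right) = -1143 - 675 V$)
$\left(-4145 - 6264\right) + N{\left(z{\left(10,3 \right)} \right)} = \left(-4145 - 6264\right) - \left(1143 + 675 \frac{\frac{22}{5} + 3}{10 + 3}\right) = -10409 - \left(1143 + 675 \cdot \frac{1}{13} \cdot \frac{37}{5}\right) = -10409 - \frac{19854}{13} = - \frac{155171}{13}$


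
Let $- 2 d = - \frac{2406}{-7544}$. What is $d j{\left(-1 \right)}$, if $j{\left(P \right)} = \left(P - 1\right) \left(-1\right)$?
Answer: $- \frac{1203}{3772} \approx -0.31893$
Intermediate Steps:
$d = - \frac{1203}{7544}$ ($d = - \frac{\left(-2406\right) \frac{1}{-7544}}{2} = - \frac{\left(-2406\right) \left(- \frac{1}{7544}\right)}{2} = \left(- \frac{1}{2}\right) \frac{1203}{3772} = - \frac{1203}{7544} \approx -0.15946$)
$j{\left(P \right)} = 1 - P$ ($j{\left(P \right)} = \left(-1 + P\right) \left(-1\right) = 1 - P$)
$d j{\left(-1 \right)} = - \frac{1203 \left(1 - -1\right)}{7544} = - \frac{1203 \left(1 + 1\right)}{7544} = \left(- \frac{1203}{7544}\right) 2 = - \frac{1203}{3772}$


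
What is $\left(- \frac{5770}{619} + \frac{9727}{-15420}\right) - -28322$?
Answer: $\frac{270237929147}{9544980} \approx 28312.0$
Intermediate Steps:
$\left(- \frac{5770}{619} + \frac{9727}{-15420}\right) - -28322 = \left(\left(-5770\right) \frac{1}{619} + 9727 \left(- \frac{1}{15420}\right)\right) + 28322 = \left(- \frac{5770}{619} - \frac{9727}{15420}\right) + 28322 = - \frac{94994413}{9544980} + 28322 = \frac{270237929147}{9544980}$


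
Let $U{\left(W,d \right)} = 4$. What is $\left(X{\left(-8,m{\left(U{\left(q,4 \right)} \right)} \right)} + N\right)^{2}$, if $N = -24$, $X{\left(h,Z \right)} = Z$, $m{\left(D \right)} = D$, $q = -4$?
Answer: $400$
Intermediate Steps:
$\left(X{\left(-8,m{\left(U{\left(q,4 \right)} \right)} \right)} + N\right)^{2} = \left(4 - 24\right)^{2} = \left(-20\right)^{2} = 400$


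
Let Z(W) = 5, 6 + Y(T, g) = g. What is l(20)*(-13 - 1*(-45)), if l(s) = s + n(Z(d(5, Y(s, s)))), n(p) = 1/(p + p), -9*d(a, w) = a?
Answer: 3216/5 ≈ 643.20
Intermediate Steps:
Y(T, g) = -6 + g
d(a, w) = -a/9
n(p) = 1/(2*p)
l(s) = ⅒ + s (l(s) = s + (½)/5 = s + (½)*(⅕) = s + ⅒ = ⅒ + s)
l(20)*(-13 - 1*(-45)) = (⅒ + 20)*(-13 - 1*(-45)) = 201*(-13 + 45)/10 = (201/10)*32 = 3216/5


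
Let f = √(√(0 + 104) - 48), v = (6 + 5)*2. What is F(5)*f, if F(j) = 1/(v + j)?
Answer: √(-48 + 2*√26)/27 ≈ 0.22772*I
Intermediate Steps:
v = 22 (v = 11*2 = 22)
F(j) = 1/(22 + j)
f = √(-48 + 2*√26) (f = √(√104 - 48) = √(2*√26 - 48) = √(-48 + 2*√26) ≈ 6.1483*I)
F(5)*f = √(-48 + 2*√26)/(22 + 5) = √(-48 + 2*√26)/27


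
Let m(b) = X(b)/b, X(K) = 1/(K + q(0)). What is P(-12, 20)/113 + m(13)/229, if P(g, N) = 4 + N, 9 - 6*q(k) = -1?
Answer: 3144051/14801644 ≈ 0.21241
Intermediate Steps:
q(k) = 5/3 (q(k) = 3/2 - 1/6*(-1) = 3/2 + 1/6 = 5/3)
X(K) = 1/(5/3 + K) (X(K) = 1/(K + 5/3) = 1/(5/3 + K))
m(b) = 3/(b*(5 + 3*b)) (m(b) = (3/(5 + 3*b))/b = 3/(b*(5 + 3*b)))
P(-12, 20)/113 + m(13)/229 = (4 + 20)/113 + (3/(13*(5 + 3*13)))/229 = 24*(1/113) + (3*(1/13)/(5 + 39))*(1/229) = 24/113 + (3*(1/13)/44)*(1/229) = 24/113 + (3*(1/13)*(1/44))*(1/229) = 24/113 + (3/572)*(1/229) = 24/113 + 3/130988 = 3144051/14801644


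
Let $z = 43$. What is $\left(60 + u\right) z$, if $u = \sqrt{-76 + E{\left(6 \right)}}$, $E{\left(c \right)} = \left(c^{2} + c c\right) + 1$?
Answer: $2580 + 43 i \sqrt{3} \approx 2580.0 + 74.478 i$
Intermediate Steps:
$E{\left(c \right)} = 1 + 2 c^{2}$ ($E{\left(c \right)} = \left(c^{2} + c^{2}\right) + 1 = 2 c^{2} + 1 = 1 + 2 c^{2}$)
$u = i \sqrt{3}$ ($u = \sqrt{-76 + \left(1 + 2 \cdot 6^{2}\right)} = \sqrt{-76 + \left(1 + 2 \cdot 36\right)} = \sqrt{-76 + \left(1 + 72\right)} = \sqrt{-76 + 73} = \sqrt{-3} = i \sqrt{3} \approx 1.732 i$)
$\left(60 + u\right) z = \left(60 + i \sqrt{3}\right) 43 = 2580 + 43 i \sqrt{3}$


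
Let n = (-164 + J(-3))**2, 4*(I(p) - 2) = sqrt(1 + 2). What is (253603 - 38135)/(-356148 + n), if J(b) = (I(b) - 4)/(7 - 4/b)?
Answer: -7092629530231960000/10835500827633687001 + 212330785920000*sqrt(3)/10835500827633687001 ≈ -0.65454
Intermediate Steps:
I(p) = 2 + sqrt(3)/4 (I(p) = 2 + sqrt(1 + 2)/4 = 2 + sqrt(3)/4)
J(b) = (-2 + sqrt(3)/4)/(7 - 4/b) (J(b) = ((2 + sqrt(3)/4) - 4)/(7 - 4/b) = (-2 + sqrt(3)/4)/(7 - 4/b))
n = (-4106/25 + 3*sqrt(3)/100)**2 (n = (-164 + (1/4)*(-3)*(-8 + sqrt(3))/(-4 + 7*(-3)))**2 = (-164 + (1/4)*(-3)*(-8 + sqrt(3))/(-4 - 21))**2 = (-164 + (1/4)*(-3)*(-8 + sqrt(3))/(-25))**2 = (-164 + (1/4)*(-3)*(-1/25)*(-8 + sqrt(3)))**2 = (-164 + (-6/25 + 3*sqrt(3)/100))**2 = (-4106/25 + 3*sqrt(3)/100)**2 ≈ 26958.)
(253603 - 38135)/(-356148 + n) = (253603 - 38135)/(-356148 + (269747803/10000 - 6159*sqrt(3)/625)) = 215468/(-3291732197/10000 - 6159*sqrt(3)/625)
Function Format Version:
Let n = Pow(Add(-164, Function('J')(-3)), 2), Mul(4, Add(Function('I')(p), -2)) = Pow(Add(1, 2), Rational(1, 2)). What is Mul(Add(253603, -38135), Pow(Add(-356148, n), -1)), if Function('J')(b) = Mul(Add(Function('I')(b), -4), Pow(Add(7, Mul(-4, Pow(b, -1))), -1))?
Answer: Add(Rational(-7092629530231960000, 10835500827633687001), Mul(Rational(212330785920000, 10835500827633687001), Pow(3, Rational(1, 2)))) ≈ -0.65454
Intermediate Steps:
Function('I')(p) = Add(2, Mul(Rational(1, 4), Pow(3, Rational(1, 2)))) (Function('I')(p) = Add(2, Mul(Rational(1, 4), Pow(Add(1, 2), Rational(1, 2)))) = Add(2, Mul(Rational(1, 4), Pow(3, Rational(1, 2)))))
Function('J')(b) = Mul(Pow(Add(7, Mul(-4, Pow(b, -1))), -1), Add(-2, Mul(Rational(1, 4), Pow(3, Rational(1, 2))))) (Function('J')(b) = Mul(Add(Add(2, Mul(Rational(1, 4), Pow(3, Rational(1, 2)))), -4), Pow(Add(7, Mul(-4, Pow(b, -1))), -1)) = Mul(Add(-2, Mul(Rational(1, 4), Pow(3, Rational(1, 2)))), Pow(Add(7, Mul(-4, Pow(b, -1))), -1)) = Mul(Pow(Add(7, Mul(-4, Pow(b, -1))), -1), Add(-2, Mul(Rational(1, 4), Pow(3, Rational(1, 2))))))
n = Pow(Add(Rational(-4106, 25), Mul(Rational(3, 100), Pow(3, Rational(1, 2)))), 2) (n = Pow(Add(-164, Mul(Rational(1, 4), -3, Pow(Add(-4, Mul(7, -3)), -1), Add(-8, Pow(3, Rational(1, 2))))), 2) = Pow(Add(-164, Mul(Rational(1, 4), -3, Pow(Add(-4, -21), -1), Add(-8, Pow(3, Rational(1, 2))))), 2) = Pow(Add(-164, Mul(Rational(1, 4), -3, Pow(-25, -1), Add(-8, Pow(3, Rational(1, 2))))), 2) = Pow(Add(-164, Mul(Rational(1, 4), -3, Rational(-1, 25), Add(-8, Pow(3, Rational(1, 2))))), 2) = Pow(Add(-164, Add(Rational(-6, 25), Mul(Rational(3, 100), Pow(3, Rational(1, 2))))), 2) = Pow(Add(Rational(-4106, 25), Mul(Rational(3, 100), Pow(3, Rational(1, 2)))), 2) ≈ 26958.)
Mul(Add(253603, -38135), Pow(Add(-356148, n), -1)) = Mul(Add(253603, -38135), Pow(Add(-356148, Add(Rational(269747803, 10000), Mul(Rational(-6159, 625), Pow(3, Rational(1, 2))))), -1)) = Mul(215468, Pow(Add(Rational(-3291732197, 10000), Mul(Rational(-6159, 625), Pow(3, Rational(1, 2)))), -1))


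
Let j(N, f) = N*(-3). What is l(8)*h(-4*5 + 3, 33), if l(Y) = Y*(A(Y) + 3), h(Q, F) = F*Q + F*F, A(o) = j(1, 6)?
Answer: 0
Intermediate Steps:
j(N, f) = -3*N
A(o) = -3 (A(o) = -3*1 = -3)
h(Q, F) = F² + F*Q (h(Q, F) = F*Q + F² = F² + F*Q)
l(Y) = 0 (l(Y) = Y*(-3 + 3) = Y*0 = 0)
l(8)*h(-4*5 + 3, 33) = 0*(33*(33 + (-4*5 + 3))) = 0*(33*(33 + (-20 + 3))) = 0*(33*(33 - 17)) = 0*(33*16) = 0*528 = 0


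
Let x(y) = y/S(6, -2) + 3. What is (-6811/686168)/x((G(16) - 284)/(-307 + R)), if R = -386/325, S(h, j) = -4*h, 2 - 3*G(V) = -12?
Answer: -877109877/261753805778 ≈ -0.0033509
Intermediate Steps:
G(V) = 14/3 (G(V) = ⅔ - ⅓*(-12) = ⅔ + 4 = 14/3)
R = -386/325 (R = -386*1/325 = -386/325 ≈ -1.1877)
x(y) = 3 - y/24 (x(y) = y/((-4*6)) + 3 = y/(-24) + 3 = y*(-1/24) + 3 = -y/24 + 3 = 3 - y/24)
(-6811/686168)/x((G(16) - 284)/(-307 + R)) = (-6811/686168)/(3 - (14/3 - 284)/(24*(-307 - 386/325))) = (-6811*1/686168)/(3 - (-419)/(36*(-100161/325))) = -973/(98024*(3 - (-419)*(-325)/(36*100161))) = -973/(98024*(3 - 1/24*272350/300483)) = -973/(98024*(3 - 136175/3605796)) = -973/(98024*10681213/3605796) = -973/98024*3605796/10681213 = -877109877/261753805778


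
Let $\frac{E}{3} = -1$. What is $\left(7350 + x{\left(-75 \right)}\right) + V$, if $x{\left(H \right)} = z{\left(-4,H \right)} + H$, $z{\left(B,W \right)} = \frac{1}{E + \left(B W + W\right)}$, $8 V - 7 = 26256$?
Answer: $\frac{9375397}{888} \approx 10558.0$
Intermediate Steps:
$E = -3$ ($E = 3 \left(-1\right) = -3$)
$V = \frac{26263}{8}$ ($V = \frac{7}{8} + \frac{1}{8} \cdot 26256 = \frac{7}{8} + 3282 = \frac{26263}{8} \approx 3282.9$)
$z{\left(B,W \right)} = \frac{1}{-3 + W + B W}$ ($z{\left(B,W \right)} = \frac{1}{-3 + \left(B W + W\right)} = \frac{1}{-3 + \left(W + B W\right)} = \frac{1}{-3 + W + B W}$)
$x{\left(H \right)} = H + \frac{1}{-3 - 3 H}$ ($x{\left(H \right)} = \frac{1}{-3 + H - 4 H} + H = \frac{1}{-3 - 3 H} + H = H + \frac{1}{-3 - 3 H}$)
$\left(7350 + x{\left(-75 \right)}\right) + V = \left(7350 + \frac{- \frac{1}{3} - 75 \left(1 - 75\right)}{1 - 75}\right) + \frac{26263}{8} = \left(7350 + \frac{- \frac{1}{3} - -5550}{-74}\right) + \frac{26263}{8} = \left(7350 - \frac{- \frac{1}{3} + 5550}{74}\right) + \frac{26263}{8} = \left(7350 - \frac{16649}{222}\right) + \frac{26263}{8} = \frac{1615051}{222} + \frac{26263}{8} = \frac{9375397}{888}$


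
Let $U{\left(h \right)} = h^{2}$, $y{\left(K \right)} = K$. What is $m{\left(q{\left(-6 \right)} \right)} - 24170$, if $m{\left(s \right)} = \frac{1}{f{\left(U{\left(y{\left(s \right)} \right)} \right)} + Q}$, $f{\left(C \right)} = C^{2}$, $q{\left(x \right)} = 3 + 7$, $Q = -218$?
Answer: $- \frac{236430939}{9782} \approx -24170.0$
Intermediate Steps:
$q{\left(x \right)} = 10$
$m{\left(s \right)} = \frac{1}{-218 + s^{4}}$ ($m{\left(s \right)} = \frac{1}{\left(s^{2}\right)^{2} - 218} = \frac{1}{s^{4} - 218} = \frac{1}{-218 + s^{4}}$)
$m{\left(q{\left(-6 \right)} \right)} - 24170 = \frac{1}{-218 + 10^{4}} - 24170 = \frac{1}{-218 + 10000} - 24170 = \frac{1}{9782} - 24170 = - \frac{236430939}{9782}$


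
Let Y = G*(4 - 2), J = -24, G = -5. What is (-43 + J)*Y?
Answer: 670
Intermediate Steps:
Y = -10 (Y = -5*(4 - 2) = -5*2 = -10)
(-43 + J)*Y = (-43 - 24)*(-10) = -67*(-10) = 670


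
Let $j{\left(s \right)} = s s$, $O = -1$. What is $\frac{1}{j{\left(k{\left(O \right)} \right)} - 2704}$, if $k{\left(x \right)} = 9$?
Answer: $- \frac{1}{2623} \approx -0.00038124$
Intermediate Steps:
$j{\left(s \right)} = s^{2}$
$\frac{1}{j{\left(k{\left(O \right)} \right)} - 2704} = \frac{1}{9^{2} - 2704} = \frac{1}{81 - 2704} = \frac{1}{-2623} = - \frac{1}{2623}$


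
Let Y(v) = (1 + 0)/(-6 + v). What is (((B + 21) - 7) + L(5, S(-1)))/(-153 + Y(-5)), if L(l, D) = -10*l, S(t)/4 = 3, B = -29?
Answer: 715/1684 ≈ 0.42458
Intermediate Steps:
S(t) = 12 (S(t) = 4*3 = 12)
Y(v) = 1/(-6 + v)
(((B + 21) - 7) + L(5, S(-1)))/(-153 + Y(-5)) = (((-29 + 21) - 7) - 10*5)/(-153 + 1/(-6 - 5)) = ((-8 - 7) - 50)/(-153 + 1/(-11)) = (-15 - 50)/(-153 - 1/11) = -65/(-1684/11) = -11/1684*(-65) = 715/1684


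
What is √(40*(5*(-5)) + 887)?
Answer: I*√113 ≈ 10.63*I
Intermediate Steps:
√(40*(5*(-5)) + 887) = √(40*(-25) + 887) = √(-1000 + 887) = √(-113) = I*√113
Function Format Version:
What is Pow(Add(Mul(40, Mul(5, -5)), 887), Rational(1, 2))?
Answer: Mul(I, Pow(113, Rational(1, 2))) ≈ Mul(10.630, I)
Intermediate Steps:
Pow(Add(Mul(40, Mul(5, -5)), 887), Rational(1, 2)) = Pow(Add(Mul(40, -25), 887), Rational(1, 2)) = Pow(Add(-1000, 887), Rational(1, 2)) = Pow(-113, Rational(1, 2)) = Mul(I, Pow(113, Rational(1, 2)))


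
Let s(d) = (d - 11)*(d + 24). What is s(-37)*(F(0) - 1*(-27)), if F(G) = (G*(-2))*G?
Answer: 16848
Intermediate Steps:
s(d) = (-11 + d)*(24 + d)
F(G) = -2*G**2 (F(G) = (-2*G)*G = -2*G**2)
s(-37)*(F(0) - 1*(-27)) = (-264 + (-37)**2 + 13*(-37))*(-2*0**2 - 1*(-27)) = (-264 + 1369 - 481)*(-2*0 + 27) = 624*(0 + 27) = 624*27 = 16848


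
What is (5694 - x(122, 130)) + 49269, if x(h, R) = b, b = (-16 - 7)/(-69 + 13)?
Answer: 3077905/56 ≈ 54963.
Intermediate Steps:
b = 23/56 (b = -23/(-56) = -23*(-1/56) = 23/56 ≈ 0.41071)
x(h, R) = 23/56
(5694 - x(122, 130)) + 49269 = (5694 - 1*23/56) + 49269 = (5694 - 23/56) + 49269 = 318841/56 + 49269 = 3077905/56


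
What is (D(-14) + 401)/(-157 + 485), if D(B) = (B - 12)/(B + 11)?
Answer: 1229/984 ≈ 1.2490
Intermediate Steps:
D(B) = (-12 + B)/(11 + B)
(D(-14) + 401)/(-157 + 485) = ((-12 - 14)/(11 - 14) + 401)/(-157 + 485) = (-26/(-3) + 401)/328 = (-⅓*(-26) + 401)*(1/328) = (26/3 + 401)*(1/328) = (1229/3)*(1/328) = 1229/984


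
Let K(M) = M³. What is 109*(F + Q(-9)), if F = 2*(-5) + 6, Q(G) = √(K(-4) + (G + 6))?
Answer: -436 + 109*I*√67 ≈ -436.0 + 892.2*I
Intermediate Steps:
Q(G) = √(-58 + G) (Q(G) = √((-4)³ + (G + 6)) = √(-64 + (6 + G)) = √(-58 + G))
F = -4 (F = -10 + 6 = -4)
109*(F + Q(-9)) = 109*(-4 + √(-58 - 9)) = 109*(-4 + √(-67)) = 109*(-4 + I*√67) = -436 + 109*I*√67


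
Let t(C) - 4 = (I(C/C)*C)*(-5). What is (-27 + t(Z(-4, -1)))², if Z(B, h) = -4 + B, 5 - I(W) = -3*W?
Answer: 88209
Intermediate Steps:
I(W) = 5 + 3*W (I(W) = 5 - (-3)*W = 5 + 3*W)
t(C) = 4 - 40*C (t(C) = 4 + ((5 + 3*(C/C))*C)*(-5) = 4 + ((5 + 3*1)*C)*(-5) = 4 + ((5 + 3)*C)*(-5) = 4 + (8*C)*(-5) = 4 - 40*C)
(-27 + t(Z(-4, -1)))² = (-27 + (4 - 40*(-4 - 4)))² = (-27 + (4 - 40*(-8)))² = (-27 + (4 + 320))² = (-27 + 324)² = 297² = 88209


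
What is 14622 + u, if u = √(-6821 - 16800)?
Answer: 14622 + I*√23621 ≈ 14622.0 + 153.69*I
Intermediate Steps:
u = I*√23621 (u = √(-23621) = I*√23621 ≈ 153.69*I)
14622 + u = 14622 + I*√23621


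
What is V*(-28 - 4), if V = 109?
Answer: -3488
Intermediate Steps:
V*(-28 - 4) = 109*(-28 - 4) = 109*(-32) = -3488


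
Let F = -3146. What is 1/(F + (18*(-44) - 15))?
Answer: -1/3953 ≈ -0.00025297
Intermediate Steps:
1/(F + (18*(-44) - 15)) = 1/(-3146 + (18*(-44) - 15)) = 1/(-3146 + (-792 - 15)) = 1/(-3146 - 807) = 1/(-3953) = -1/3953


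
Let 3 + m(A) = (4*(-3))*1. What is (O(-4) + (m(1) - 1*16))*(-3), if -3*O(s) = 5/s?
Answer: 367/4 ≈ 91.750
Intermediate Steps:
m(A) = -15 (m(A) = -3 + (4*(-3))*1 = -3 - 12*1 = -3 - 12 = -15)
O(s) = -5/(3*s)
(O(-4) + (m(1) - 1*16))*(-3) = (-5/3/(-4) + (-15 - 1*16))*(-3) = (-5/3*(-1/4) + (-15 - 16))*(-3) = (5/12 - 31)*(-3) = -367/12*(-3) = 367/4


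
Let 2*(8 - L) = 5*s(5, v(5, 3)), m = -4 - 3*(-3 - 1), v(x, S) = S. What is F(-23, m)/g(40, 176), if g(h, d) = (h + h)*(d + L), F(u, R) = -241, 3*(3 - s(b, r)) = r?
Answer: -241/14320 ≈ -0.016830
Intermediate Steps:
s(b, r) = 3 - r/3
m = 8 (m = -4 - 3*(-4) = -4 + 12 = 8)
L = 3 (L = 8 - 5*(3 - ⅓*3)/2 = 8 - 5*(3 - 1)/2 = 8 - 5*2/2 = 8 - ½*10 = 8 - 5 = 3)
g(h, d) = 2*h*(3 + d) (g(h, d) = (h + h)*(d + 3) = (2*h)*(3 + d) = 2*h*(3 + d))
F(-23, m)/g(40, 176) = -241*1/(80*(3 + 176)) = -241/(2*40*179) = -241/14320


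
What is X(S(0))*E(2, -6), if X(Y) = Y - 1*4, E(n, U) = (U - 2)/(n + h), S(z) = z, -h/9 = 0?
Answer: 16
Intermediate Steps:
h = 0 (h = -9*0 = 0)
E(n, U) = (-2 + U)/n (E(n, U) = (U - 2)/(n + 0) = (-2 + U)/n)
X(Y) = -4 + Y (X(Y) = Y - 4 = -4 + Y)
X(S(0))*E(2, -6) = (-4 + 0)*((-2 - 6)/2) = -2*(-8) = -4*(-4) = 16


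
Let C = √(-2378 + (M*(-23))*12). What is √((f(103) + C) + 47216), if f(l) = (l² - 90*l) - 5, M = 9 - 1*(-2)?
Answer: √(48550 + I*√5414) ≈ 220.34 + 0.167*I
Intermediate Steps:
M = 11 (M = 9 + 2 = 11)
C = I*√5414 (C = √(-2378 + (11*(-23))*12) = √(-2378 - 253*12) = √(-2378 - 3036) = √(-5414) = I*√5414 ≈ 73.58*I)
f(l) = -5 + l² - 90*l
√((f(103) + C) + 47216) = √(((-5 + 103² - 90*103) + I*√5414) + 47216) = √(((-5 + 10609 - 9270) + I*√5414) + 47216) = √((1334 + I*√5414) + 47216) = √(48550 + I*√5414)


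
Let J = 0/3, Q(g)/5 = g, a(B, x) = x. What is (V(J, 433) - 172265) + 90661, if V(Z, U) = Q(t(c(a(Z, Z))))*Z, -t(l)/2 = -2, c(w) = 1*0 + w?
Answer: -81604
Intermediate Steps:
c(w) = w (c(w) = 0 + w = w)
t(l) = 4 (t(l) = -2*(-2) = 4)
Q(g) = 5*g
J = 0 (J = 0*(1/3) = 0)
V(Z, U) = 20*Z (V(Z, U) = (5*4)*Z = 20*Z)
(V(J, 433) - 172265) + 90661 = (20*0 - 172265) + 90661 = (0 - 172265) + 90661 = -172265 + 90661 = -81604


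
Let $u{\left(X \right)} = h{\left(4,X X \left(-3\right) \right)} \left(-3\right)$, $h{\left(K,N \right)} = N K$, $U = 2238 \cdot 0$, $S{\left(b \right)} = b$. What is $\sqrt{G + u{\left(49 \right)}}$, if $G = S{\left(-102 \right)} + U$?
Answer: $\sqrt{86334} \approx 293.83$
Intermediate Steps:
$U = 0$
$h{\left(K,N \right)} = K N$
$u{\left(X \right)} = 36 X^{2}$ ($u{\left(X \right)} = 4 X X \left(-3\right) \left(-3\right) = 4 X^{2} \left(-3\right) \left(-3\right) = 4 \left(- 3 X^{2}\right) \left(-3\right) = - 12 X^{2} \left(-3\right) = 36 X^{2}$)
$G = -102$ ($G = -102 + 0 = -102$)
$\sqrt{G + u{\left(49 \right)}} = \sqrt{-102 + 36 \cdot 49^{2}} = \sqrt{-102 + 36 \cdot 2401} = \sqrt{-102 + 86436} = \sqrt{86334}$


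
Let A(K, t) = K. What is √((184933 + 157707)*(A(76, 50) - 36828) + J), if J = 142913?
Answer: I*√12592562367 ≈ 1.1222e+5*I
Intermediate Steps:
√((184933 + 157707)*(A(76, 50) - 36828) + J) = √((184933 + 157707)*(76 - 36828) + 142913) = √(342640*(-36752) + 142913) = √(-12592705280 + 142913) = √(-12592562367) = I*√12592562367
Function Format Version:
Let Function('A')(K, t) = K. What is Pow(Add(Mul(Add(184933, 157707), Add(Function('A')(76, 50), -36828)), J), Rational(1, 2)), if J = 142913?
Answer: Mul(I, Pow(12592562367, Rational(1, 2))) ≈ Mul(1.1222e+5, I)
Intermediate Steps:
Pow(Add(Mul(Add(184933, 157707), Add(Function('A')(76, 50), -36828)), J), Rational(1, 2)) = Pow(Add(Mul(Add(184933, 157707), Add(76, -36828)), 142913), Rational(1, 2)) = Pow(Add(Mul(342640, -36752), 142913), Rational(1, 2)) = Pow(Add(-12592705280, 142913), Rational(1, 2)) = Pow(-12592562367, Rational(1, 2)) = Mul(I, Pow(12592562367, Rational(1, 2)))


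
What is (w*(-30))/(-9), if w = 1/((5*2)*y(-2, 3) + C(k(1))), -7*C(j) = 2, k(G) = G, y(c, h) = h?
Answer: 35/312 ≈ 0.11218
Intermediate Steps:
C(j) = -2/7 (C(j) = -1/7*2 = -2/7)
w = 7/208 (w = 1/((5*2)*3 - 2/7) = 1/(10*3 - 2/7) = 1/(30 - 2/7) = 1/(208/7) = 7/208 ≈ 0.033654)
(w*(-30))/(-9) = ((7/208)*(-30))/(-9) = -105/104*(-1/9) = 35/312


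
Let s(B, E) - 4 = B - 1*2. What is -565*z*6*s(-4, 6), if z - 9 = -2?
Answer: 47460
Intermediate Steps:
s(B, E) = 2 + B (s(B, E) = 4 + (B - 1*2) = 4 + (B - 2) = 4 + (-2 + B) = 2 + B)
z = 7 (z = 9 - 2 = 7)
-565*z*6*s(-4, 6) = -565*7*6*(2 - 4) = -23730*(-2) = -565*(-84) = 47460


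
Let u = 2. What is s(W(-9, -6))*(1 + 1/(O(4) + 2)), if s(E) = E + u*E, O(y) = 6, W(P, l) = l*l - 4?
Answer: 108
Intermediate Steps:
W(P, l) = -4 + l² (W(P, l) = l² - 4 = -4 + l²)
s(E) = 3*E (s(E) = E + 2*E = 3*E)
s(W(-9, -6))*(1 + 1/(O(4) + 2)) = (3*(-4 + (-6)²))*(1 + 1/(6 + 2)) = (3*(-4 + 36))*(1 + 1/8) = (3*32)*(1 + ⅛) = 96*(9/8) = 108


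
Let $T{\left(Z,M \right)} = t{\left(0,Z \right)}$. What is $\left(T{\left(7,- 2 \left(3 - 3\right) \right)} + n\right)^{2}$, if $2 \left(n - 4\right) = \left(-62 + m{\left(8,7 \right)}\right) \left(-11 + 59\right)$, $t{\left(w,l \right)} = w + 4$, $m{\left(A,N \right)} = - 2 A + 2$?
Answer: $3297856$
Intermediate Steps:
$m{\left(A,N \right)} = 2 - 2 A$
$t{\left(w,l \right)} = 4 + w$
$T{\left(Z,M \right)} = 4$ ($T{\left(Z,M \right)} = 4 + 0 = 4$)
$n = -1820$ ($n = 4 + \frac{\left(-62 + \left(2 - 16\right)\right) \left(-11 + 59\right)}{2} = 4 + \frac{\left(-62 + \left(2 - 16\right)\right) 48}{2} = 4 + \frac{\left(-62 - 14\right) 48}{2} = 4 + \frac{\left(-76\right) 48}{2} = 4 + \frac{1}{2} \left(-3648\right) = 4 - 1824 = -1820$)
$\left(T{\left(7,- 2 \left(3 - 3\right) \right)} + n\right)^{2} = \left(4 - 1820\right)^{2} = \left(-1816\right)^{2} = 3297856$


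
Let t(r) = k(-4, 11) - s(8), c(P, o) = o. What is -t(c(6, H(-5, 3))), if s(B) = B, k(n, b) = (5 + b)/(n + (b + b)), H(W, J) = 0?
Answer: 64/9 ≈ 7.1111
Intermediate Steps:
k(n, b) = (5 + b)/(n + 2*b)
t(r) = -64/9 (t(r) = (5 + 11)/(-4 + 2*11) - 1*8 = 16/(-4 + 22) - 8 = 16/18 - 8 = (1/18)*16 - 8 = 8/9 - 8 = -64/9)
-t(c(6, H(-5, 3))) = -1*(-64/9) = 64/9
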